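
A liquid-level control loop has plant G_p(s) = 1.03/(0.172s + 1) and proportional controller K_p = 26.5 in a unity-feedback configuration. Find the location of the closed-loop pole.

s = -164.5

Closed loop: T(s) = K_p·G_p/(1+K_p·G_p) = 27.3/(0.172s + 1 + 27.3), with pole at s = −(1 + 27.3)/0.172 = −164.5.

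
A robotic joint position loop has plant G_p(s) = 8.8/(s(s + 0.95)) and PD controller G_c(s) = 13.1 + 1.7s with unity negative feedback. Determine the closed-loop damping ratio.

ζ = 0.741

Forward path: (13.1 + 1.7s)·8.8/(s(s+0.95)). The closed-loop characteristic equation is s² + (0.95 + 8.8·1.7)s + 8.8·13.1 = 0.
That is s² + 15.91s + 115.3 = 0, so ω_n = 10.74 rad/s and ζ = 15.91/(2·10.74) = 0.7409.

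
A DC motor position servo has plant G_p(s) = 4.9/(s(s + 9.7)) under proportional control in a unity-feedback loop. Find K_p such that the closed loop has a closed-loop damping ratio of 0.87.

K_p = 6.34

Closed-loop characteristic equation: s² + 9.7s + K_p·4.9 = 0.
So ω_n = √(4.9K_p) and 2ζω_n = 9.7, giving ζ = 9.7/(2√(4.9K_p)).
Setting ζ = 0.87: √(4.9K_p) = 9.7/(2·0.87) = 5.575, so K_p = 31.08/4.9 = 6.34.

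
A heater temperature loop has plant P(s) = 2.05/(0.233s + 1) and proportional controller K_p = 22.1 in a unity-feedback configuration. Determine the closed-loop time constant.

τ = 0.00503 s

Closed loop: T(s) = K_p·P/(1+K_p·P) = 45.3/(0.233s + 1 + 45.3), with pole at s = −(1 + 45.3)/0.233 = −198.7.
Closed-loop time constant τ = 1/198.7 = 0.00503 s.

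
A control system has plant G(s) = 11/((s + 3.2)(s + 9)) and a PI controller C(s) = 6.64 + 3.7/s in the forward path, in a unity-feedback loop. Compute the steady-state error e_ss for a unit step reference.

0

The open loop C(s)G(s) has a pole at the origin (type 1), so the static position error constant is infinite and e_ss = 1/(1+∞) = 0.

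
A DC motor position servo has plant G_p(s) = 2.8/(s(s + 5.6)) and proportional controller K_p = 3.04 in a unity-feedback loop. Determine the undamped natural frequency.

1 + K_p·G_p(s) = 0 gives s² + 5.6s + 8.512 = 0.
Matching s² + 2ζω_n s + ω_n²: ω_n = √8.512 = 2.918 rad/s and 2ζω_n = 5.6, so ζ = 5.6/(2·2.918) = 0.96.

ω_n = 2.92 rad/s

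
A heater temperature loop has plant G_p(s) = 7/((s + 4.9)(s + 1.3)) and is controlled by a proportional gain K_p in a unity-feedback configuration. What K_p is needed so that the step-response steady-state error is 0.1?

The loop is type 0, so e_ss(step) = 1/(1 + K_pos) with K_pos = K_p·G_p(0).
G_p(0) = 1.099. Require 1/(1 + K_p·1.099) = 0.1, so 1 + 1.099·K_p = 10.
K_p = (10 − 1)/1.099 = 8.19.

K_p = 8.19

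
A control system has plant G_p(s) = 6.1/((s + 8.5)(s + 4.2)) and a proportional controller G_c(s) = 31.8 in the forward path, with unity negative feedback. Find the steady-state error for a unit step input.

0.155

The loop is type 0. Static position error constant K_pos = G_c(0)·G_p(0) = 31.8·0.1709 = 5.434.
Steady-state error to a unit step: e_ss = 1/(1+K_pos) = 1/6.434 = 0.155.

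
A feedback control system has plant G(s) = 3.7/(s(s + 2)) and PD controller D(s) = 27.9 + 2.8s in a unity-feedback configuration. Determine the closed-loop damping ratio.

Forward path: (27.9 + 2.8s)·3.7/(s(s+2)). The closed-loop characteristic equation is s² + (2 + 3.7·2.8)s + 3.7·27.9 = 0.
That is s² + 12.36s + 103.2 = 0, so ω_n = 10.16 rad/s and ζ = 12.36/(2·10.16) = 0.6083.

ζ = 0.608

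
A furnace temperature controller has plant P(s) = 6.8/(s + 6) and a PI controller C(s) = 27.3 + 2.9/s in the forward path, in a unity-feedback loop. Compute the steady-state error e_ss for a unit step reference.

The open loop C(s)P(s) has a pole at the origin (type 1), so the static position error constant is infinite and e_ss = 1/(1+∞) = 0.

0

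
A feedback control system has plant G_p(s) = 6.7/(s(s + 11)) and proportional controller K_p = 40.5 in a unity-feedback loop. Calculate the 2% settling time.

T_s ≈ 0.727 s

From 1 + K_pG_p(s) = 0: s² + 11s + 271.4 = 0 ⇒ ω_n = 16.47, ζ = 0.3339.
2% settling time T_s ≈ 4/(ζω_n) = 4/5.5 = 0.727 s.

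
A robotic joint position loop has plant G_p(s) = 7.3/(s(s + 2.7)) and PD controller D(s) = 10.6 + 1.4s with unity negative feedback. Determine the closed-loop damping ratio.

Forward path: (10.6 + 1.4s)·7.3/(s(s+2.7)). The closed-loop characteristic equation is s² + (2.7 + 7.3·1.4)s + 7.3·10.6 = 0.
That is s² + 12.92s + 77.38 = 0, so ω_n = 8.797 rad/s and ζ = 12.92/(2·8.797) = 0.7344.

ζ = 0.734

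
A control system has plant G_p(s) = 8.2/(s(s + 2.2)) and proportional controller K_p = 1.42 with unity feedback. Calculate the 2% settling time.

T_s ≈ 3.64 s

From 1 + K_pG_p(s) = 0: s² + 2.2s + 11.64 = 0 ⇒ ω_n = 3.412, ζ = 0.3224.
2% settling time T_s ≈ 4/(ζω_n) = 4/1.1 = 3.64 s.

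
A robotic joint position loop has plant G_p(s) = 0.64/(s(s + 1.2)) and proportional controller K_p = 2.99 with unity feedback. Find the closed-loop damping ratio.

ζ = 0.434

The closed-loop denominator is s(s+1.2) + 2.99·0.64 = s² + 1.2s + 1.914.
So ω_n² = 1.914 ⇒ ω_n = 1.383 rad/s, and ζ = 1.2/(2ω_n) = 0.434.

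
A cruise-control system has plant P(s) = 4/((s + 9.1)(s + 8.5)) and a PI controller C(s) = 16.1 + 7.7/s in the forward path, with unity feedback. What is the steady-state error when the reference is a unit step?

The open loop C(s)P(s) has a pole at the origin (type 1), so the static position error constant is infinite and e_ss = 1/(1+∞) = 0.

0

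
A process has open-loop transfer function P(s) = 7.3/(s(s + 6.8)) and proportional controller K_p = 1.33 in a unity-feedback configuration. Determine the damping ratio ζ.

The closed-loop denominator is s(s+6.8) + 1.33·7.3 = s² + 6.8s + 9.709.
So ω_n² = 9.709 ⇒ ω_n = 3.116 rad/s, and ζ = 6.8/(2ω_n) = 1.09.

ζ = 1.09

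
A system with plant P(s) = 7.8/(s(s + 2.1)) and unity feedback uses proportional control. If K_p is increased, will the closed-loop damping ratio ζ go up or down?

ζ = 2.1/(2√(7.8K_p)); increasing K_p raises the denominator, so ζ falls.

decrease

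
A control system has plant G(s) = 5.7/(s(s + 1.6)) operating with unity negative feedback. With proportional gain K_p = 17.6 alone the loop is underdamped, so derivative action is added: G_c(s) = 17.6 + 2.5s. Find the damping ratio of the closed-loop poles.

Forward path: (17.6 + 2.5s)·5.7/(s(s+1.6)). The closed-loop characteristic equation is s² + (1.6 + 5.7·2.5)s + 5.7·17.6 = 0.
That is s² + 15.85s + 100.3 = 0, so ω_n = 10.02 rad/s and ζ = 15.85/(2·10.02) = 0.7912.

ζ = 0.791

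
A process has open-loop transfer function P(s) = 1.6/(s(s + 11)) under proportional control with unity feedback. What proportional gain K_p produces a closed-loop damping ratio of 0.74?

Closed-loop characteristic equation: s² + 11s + K_p·1.6 = 0.
So ω_n = √(1.6K_p) and 2ζω_n = 11, giving ζ = 11/(2√(1.6K_p)).
Setting ζ = 0.74: √(1.6K_p) = 11/(2·0.74) = 7.432, so K_p = 55.24/1.6 = 34.5.

K_p = 34.5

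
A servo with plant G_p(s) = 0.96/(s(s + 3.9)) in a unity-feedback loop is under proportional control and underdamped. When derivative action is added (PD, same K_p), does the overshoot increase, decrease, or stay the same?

decrease

The derivative term adds K·K_d to the s-coefficient of the characteristic equation, raising 2ζω_n while ω_n is unchanged; ζ increases, so overshoot decreases.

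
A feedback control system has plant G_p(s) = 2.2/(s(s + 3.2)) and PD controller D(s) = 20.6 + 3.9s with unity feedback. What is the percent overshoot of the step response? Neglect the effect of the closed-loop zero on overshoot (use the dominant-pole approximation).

0.343%

Forward path: (20.6 + 3.9s)·2.2/(s(s+3.2)). The closed-loop characteristic equation is s² + (3.2 + 2.2·3.9)s + 2.2·20.6 = 0.
That is s² + 11.78s + 45.32 = 0, so ω_n = 6.732 rad/s and ζ = 11.78/(2·6.732) = 0.8749.
%OS = 100·exp(−πζ/√(1−ζ²)) = 0.343%.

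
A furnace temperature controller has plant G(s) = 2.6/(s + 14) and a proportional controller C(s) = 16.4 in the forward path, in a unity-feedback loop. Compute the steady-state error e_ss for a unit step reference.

The loop is type 0. Static position error constant K_pos = C(0)·G(0) = 16.4·0.1857 = 3.046.
Steady-state error to a unit step: e_ss = 1/(1+K_pos) = 1/4.046 = 0.247.

0.247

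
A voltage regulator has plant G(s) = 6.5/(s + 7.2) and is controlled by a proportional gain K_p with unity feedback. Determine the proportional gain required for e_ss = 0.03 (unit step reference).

K_p = 35.8

The loop is type 0, so e_ss(step) = 1/(1 + K_pos) with K_pos = K_p·G(0).
G(0) = 0.9028. Require 1/(1 + K_p·0.9028) = 0.03, so 1 + 0.9028·K_p = 33.33.
K_p = (33.33 − 1)/0.9028 = 35.8.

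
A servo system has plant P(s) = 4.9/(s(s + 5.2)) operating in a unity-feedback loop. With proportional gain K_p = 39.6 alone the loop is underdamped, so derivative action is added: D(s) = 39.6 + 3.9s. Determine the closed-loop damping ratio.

ζ = 0.873

Forward path: (39.6 + 3.9s)·4.9/(s(s+5.2)). The closed-loop characteristic equation is s² + (5.2 + 4.9·3.9)s + 4.9·39.6 = 0.
That is s² + 24.31s + 194 = 0, so ω_n = 13.93 rad/s and ζ = 24.31/(2·13.93) = 0.8726.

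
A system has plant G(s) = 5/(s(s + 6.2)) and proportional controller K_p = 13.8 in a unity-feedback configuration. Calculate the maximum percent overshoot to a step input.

Closed-loop characteristic equation: s² + 6.2s + 69 = 0, so ω_n = 8.307 rad/s and ζ = 6.2/(2·8.307) = 0.3732.
%OS = 100·exp(−πζ/√(1−ζ²)) = 100·exp(−π·0.3732/√0.8607) = 28.3%.

28.3%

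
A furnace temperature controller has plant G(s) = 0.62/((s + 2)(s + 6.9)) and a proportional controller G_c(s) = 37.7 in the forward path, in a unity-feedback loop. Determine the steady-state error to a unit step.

The loop is type 0. Static position error constant K_pos = G_c(0)·G(0) = 37.7·0.04493 = 1.694.
Steady-state error to a unit step: e_ss = 1/(1+K_pos) = 1/2.694 = 0.371.

0.371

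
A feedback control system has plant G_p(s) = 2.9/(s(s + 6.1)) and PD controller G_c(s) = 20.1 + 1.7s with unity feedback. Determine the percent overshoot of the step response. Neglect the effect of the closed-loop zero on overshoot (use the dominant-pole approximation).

Forward path: (20.1 + 1.7s)·2.9/(s(s+6.1)). The closed-loop characteristic equation is s² + (6.1 + 2.9·1.7)s + 2.9·20.1 = 0.
That is s² + 11.03s + 58.29 = 0, so ω_n = 7.635 rad/s and ζ = 11.03/(2·7.635) = 0.7224.
%OS = 100·exp(−πζ/√(1−ζ²)) = 3.76%.

3.76%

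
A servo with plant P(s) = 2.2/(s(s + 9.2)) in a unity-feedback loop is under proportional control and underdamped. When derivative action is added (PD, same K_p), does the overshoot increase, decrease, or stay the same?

decrease

The derivative term adds K·K_d to the s-coefficient of the characteristic equation, raising 2ζω_n while ω_n is unchanged; ζ increases, so overshoot decreases.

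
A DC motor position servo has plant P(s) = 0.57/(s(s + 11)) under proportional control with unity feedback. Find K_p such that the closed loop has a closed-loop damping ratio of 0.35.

Closed-loop characteristic equation: s² + 11s + K_p·0.57 = 0.
So ω_n = √(0.57K_p) and 2ζω_n = 11, giving ζ = 11/(2√(0.57K_p)).
Setting ζ = 0.35: √(0.57K_p) = 11/(2·0.35) = 15.71, so K_p = 246.9/0.57 = 433.

K_p = 433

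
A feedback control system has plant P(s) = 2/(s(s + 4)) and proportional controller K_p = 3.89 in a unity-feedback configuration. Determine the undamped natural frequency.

With unity feedback the closed-loop characteristic equation is s² + 4s + 3.89·2 = s² + 4s + 7.78 = 0.
So ω_n² = 7.78 ⇒ ω_n = 2.789 rad/s, and ζ = 4/(2ω_n) = 0.717.

ω_n = 2.79 rad/s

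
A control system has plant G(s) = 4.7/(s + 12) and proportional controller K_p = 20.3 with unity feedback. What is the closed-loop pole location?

s = -107.4

Closed-loop transfer function: T(s) = K_p·G(s)/(1 + K_p·G(s)) = 95.41/(s + 12 + 95.41) = 95.41/(s + 107.4).
The closed-loop pole is at s = −107.4.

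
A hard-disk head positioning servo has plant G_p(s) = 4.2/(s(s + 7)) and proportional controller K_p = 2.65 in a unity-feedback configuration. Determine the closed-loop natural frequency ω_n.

ω_n = 3.34 rad/s

1 + K_p·G_p(s) = 0 gives s² + 7s + 11.13 = 0.
So ω_n² = 11.13 ⇒ ω_n = 3.336 rad/s, and ζ = 7/(2ω_n) = 1.05.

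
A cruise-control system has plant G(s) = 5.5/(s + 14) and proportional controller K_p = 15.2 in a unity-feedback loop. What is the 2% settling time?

Closed-loop transfer function: T(s) = K_p·G(s)/(1 + K_p·G(s)) = 83.6/(s + 14 + 83.6) = 83.6/(s + 97.6).
Time constant τ = 1/97.6 = 0.01025 s, so the 2% settling time is about 4τ = 0.041 s.

T_s ≈ 0.041 s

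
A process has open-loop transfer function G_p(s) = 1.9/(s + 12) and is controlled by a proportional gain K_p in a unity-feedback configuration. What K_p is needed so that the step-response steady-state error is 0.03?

K_p = 204

The loop is type 0, so e_ss(step) = 1/(1 + K_pos) with K_pos = K_p·G_p(0).
G_p(0) = 0.1583. Require 1/(1 + K_p·0.1583) = 0.03, so 1 + 0.1583·K_p = 33.33.
K_p = (33.33 − 1)/0.1583 = 204.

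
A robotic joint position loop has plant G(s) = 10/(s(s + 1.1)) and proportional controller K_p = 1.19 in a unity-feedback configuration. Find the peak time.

T_p = 0.923 s

From 1 + K_pG(s) = 0: s² + 1.1s + 11.9 = 0 ⇒ ω_n = 3.45, ζ = 0.1594.
Damped frequency ω_d = ω_n√(1−ζ²) = 3.406 rad/s, so peak time T_p = π/ω_d = 0.923 s.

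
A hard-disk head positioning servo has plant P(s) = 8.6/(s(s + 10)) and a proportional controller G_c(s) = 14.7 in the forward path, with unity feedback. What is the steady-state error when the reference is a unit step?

The open loop G_c(s)P(s) has a pole at the origin (type 1), so the static position error constant is infinite and e_ss = 1/(1+∞) = 0.

0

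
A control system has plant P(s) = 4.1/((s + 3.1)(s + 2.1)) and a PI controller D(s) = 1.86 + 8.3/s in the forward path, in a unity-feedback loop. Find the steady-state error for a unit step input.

The open loop D(s)P(s) has a pole at the origin (type 1), so the static position error constant is infinite and e_ss = 1/(1+∞) = 0.

0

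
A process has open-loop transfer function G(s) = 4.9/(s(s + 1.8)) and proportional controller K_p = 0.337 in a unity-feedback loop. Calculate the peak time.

The closed-loop denominator s² + 1.8s + 1.651 gives ω_n = √1.651 = 1.285 and ζ = 1.8/(2ω_n) = 0.7004.
Damped frequency ω_d = ω_n√(1−ζ²) = 0.9172 rad/s, so peak time T_p = π/ω_d = 3.43 s.

T_p = 3.43 s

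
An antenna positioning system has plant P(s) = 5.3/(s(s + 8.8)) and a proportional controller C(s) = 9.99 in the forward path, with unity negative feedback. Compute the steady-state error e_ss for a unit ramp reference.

The loop has one pole at the origin (type 1). Velocity error constant K_v = lim_{s→0} s·C(s)P(s) = 9.99·5.3/8.8 = 6.017.
Steady-state error to a unit ramp: e_ss = 1/K_v = 0.166.

0.166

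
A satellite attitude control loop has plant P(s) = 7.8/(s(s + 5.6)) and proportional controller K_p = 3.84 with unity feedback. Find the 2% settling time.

T_s ≈ 1.43 s

Closed-loop characteristic equation: s² + 5.6s + 29.95 = 0, so ω_n = 5.473 rad/s and ζ = 5.6/(2·5.473) = 0.5116.
2% settling time T_s ≈ 4/(ζω_n) = 4/2.8 = 1.43 s.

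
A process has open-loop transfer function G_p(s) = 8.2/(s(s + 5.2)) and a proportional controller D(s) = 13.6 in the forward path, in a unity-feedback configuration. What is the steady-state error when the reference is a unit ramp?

0.0466

The loop has one pole at the origin (type 1). Velocity error constant K_v = lim_{s→0} s·D(s)G_p(s) = 13.6·8.2/5.2 = 21.45.
Steady-state error to a unit ramp: e_ss = 1/K_v = 0.0466.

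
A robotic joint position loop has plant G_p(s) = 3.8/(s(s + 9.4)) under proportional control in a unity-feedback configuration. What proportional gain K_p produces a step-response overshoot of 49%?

From %OS = 100·exp(−πζ/√(1−ζ²)) = 49%, ζ = −ln(0.49)/√(π²+ln²(0.49)) = 0.2214.
Characteristic equation s² + 9.4s + 3.8K_p = 0 gives ζ = 9.4/(2√(3.8K_p)).
Setting ζ = 0.2214: √(3.8K_p) = 9.4/(2·0.2214) = 21.23, so K_p = 450.5/3.8 = 119.

K_p = 119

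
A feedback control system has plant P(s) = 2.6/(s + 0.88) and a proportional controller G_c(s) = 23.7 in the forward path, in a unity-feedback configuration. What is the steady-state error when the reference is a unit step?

0.0141

The loop is type 0. Static position error constant K_pos = G_c(0)·P(0) = 23.7·2.955 = 70.02.
Steady-state error to a unit step: e_ss = 1/(1+K_pos) = 1/71.02 = 0.0141.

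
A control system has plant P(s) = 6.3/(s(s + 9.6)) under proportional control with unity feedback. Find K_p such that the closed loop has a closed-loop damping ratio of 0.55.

Closed-loop characteristic equation: s² + 9.6s + K_p·6.3 = 0.
So ω_n = √(6.3K_p) and 2ζω_n = 9.6, giving ζ = 9.6/(2√(6.3K_p)).
Setting ζ = 0.55: √(6.3K_p) = 9.6/(2·0.55) = 8.727, so K_p = 76.17/6.3 = 12.1.

K_p = 12.1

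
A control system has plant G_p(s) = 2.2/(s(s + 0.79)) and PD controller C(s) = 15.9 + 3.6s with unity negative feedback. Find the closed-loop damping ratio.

Forward path: (15.9 + 3.6s)·2.2/(s(s+0.79)). The closed-loop characteristic equation is s² + (0.79 + 2.2·3.6)s + 2.2·15.9 = 0.
That is s² + 8.71s + 34.98 = 0, so ω_n = 5.914 rad/s and ζ = 8.71/(2·5.914) = 0.7363.

ζ = 0.736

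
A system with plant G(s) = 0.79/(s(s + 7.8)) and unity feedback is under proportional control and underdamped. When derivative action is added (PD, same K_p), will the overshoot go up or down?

decrease

The derivative term adds K·K_d to the s-coefficient of the characteristic equation, raising 2ζω_n while ω_n is unchanged; ζ increases, so overshoot decreases.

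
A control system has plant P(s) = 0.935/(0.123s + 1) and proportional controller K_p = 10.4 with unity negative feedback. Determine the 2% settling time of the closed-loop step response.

Closed loop: T(s) = K_p·P/(1+K_p·P) = 9.724/(0.123s + 1 + 9.724), with pole at s = −(1 + 9.724)/0.123 = −87.19.
τ = 1/87.19 = 0.01147 s, so 2% settling time ≈ 4τ = 0.0459 s.

T_s ≈ 0.0459 s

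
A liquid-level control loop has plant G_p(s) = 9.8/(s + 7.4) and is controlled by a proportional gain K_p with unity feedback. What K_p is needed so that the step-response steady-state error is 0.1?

K_p = 6.8

Steady-state error for a unit step on this type-0 loop is 1/(1 + K_p·G_p(0)).
G_p(0) = 1.324. Require 1/(1 + K_p·1.324) = 0.1, so 1 + 1.324·K_p = 10.
K_p = (10 − 1)/1.324 = 6.8.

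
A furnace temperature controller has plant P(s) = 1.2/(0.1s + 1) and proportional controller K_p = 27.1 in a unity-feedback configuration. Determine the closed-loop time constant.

Closed loop: T(s) = K_p·P/(1+K_p·P) = 32.52/(0.1s + 1 + 32.52), with pole at s = −(1 + 32.52)/0.1 = −335.2.
Closed-loop time constant τ = 1/335.2 = 0.00298 s.

τ = 0.00298 s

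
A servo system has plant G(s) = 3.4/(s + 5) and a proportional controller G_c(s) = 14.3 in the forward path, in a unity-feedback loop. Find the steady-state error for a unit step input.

The loop is type 0. Static position error constant K_pos = G_c(0)·G(0) = 14.3·0.68 = 9.724.
Steady-state error to a unit step: e_ss = 1/(1+K_pos) = 1/10.72 = 0.0932.

0.0932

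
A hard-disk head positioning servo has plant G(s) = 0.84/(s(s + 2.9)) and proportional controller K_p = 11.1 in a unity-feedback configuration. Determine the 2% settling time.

T_s ≈ 2.76 s

From 1 + K_pG(s) = 0: s² + 2.9s + 9.324 = 0 ⇒ ω_n = 3.054, ζ = 0.4749.
2% settling time T_s ≈ 4/(ζω_n) = 4/1.45 = 2.76 s.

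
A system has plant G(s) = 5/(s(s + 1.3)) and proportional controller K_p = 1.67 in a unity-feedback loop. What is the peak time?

From 1 + K_pG(s) = 0: s² + 1.3s + 8.35 = 0 ⇒ ω_n = 2.89, ζ = 0.2249.
Damped frequency ω_d = ω_n√(1−ζ²) = 2.816 rad/s, so peak time T_p = π/ω_d = 1.12 s.

T_p = 1.12 s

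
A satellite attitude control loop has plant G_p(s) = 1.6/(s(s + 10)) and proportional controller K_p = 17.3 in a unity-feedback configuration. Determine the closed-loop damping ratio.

The closed-loop denominator is s(s+10) + 17.3·1.6 = s² + 10s + 27.68.
Matching s² + 2ζω_n s + ω_n²: ω_n = √27.68 = 5.261 rad/s and 2ζω_n = 10, so ζ = 10/(2·5.261) = 0.95.

ζ = 0.95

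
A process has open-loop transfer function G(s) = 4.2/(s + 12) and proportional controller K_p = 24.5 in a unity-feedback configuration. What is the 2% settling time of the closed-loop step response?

T_s ≈ 0.0348 s

Closed-loop transfer function: T(s) = K_p·G(s)/(1 + K_p·G(s)) = 102.9/(s + 12 + 102.9) = 102.9/(s + 114.9).
Time constant τ = 1/114.9 = 0.008703 s, so the 2% settling time is about 4τ = 0.0348 s.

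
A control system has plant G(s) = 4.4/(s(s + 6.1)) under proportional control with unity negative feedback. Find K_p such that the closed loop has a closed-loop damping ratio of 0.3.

K_p = 23.5

Closed-loop characteristic equation: s² + 6.1s + K_p·4.4 = 0.
So ω_n = √(4.4K_p) and 2ζω_n = 6.1, giving ζ = 6.1/(2√(4.4K_p)).
Setting ζ = 0.3: √(4.4K_p) = 6.1/(2·0.3) = 10.17, so K_p = 103.4/4.4 = 23.5.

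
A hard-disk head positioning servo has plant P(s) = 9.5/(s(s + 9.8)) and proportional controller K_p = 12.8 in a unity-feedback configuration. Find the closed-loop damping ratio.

ζ = 0.444

1 + K_p·P(s) = 0 gives s² + 9.8s + 121.6 = 0.
Matching s² + 2ζω_n s + ω_n²: ω_n = √121.6 = 11.03 rad/s and 2ζω_n = 9.8, so ζ = 9.8/(2·11.03) = 0.444.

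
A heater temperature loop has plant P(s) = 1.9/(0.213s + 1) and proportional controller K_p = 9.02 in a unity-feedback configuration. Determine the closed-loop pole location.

Closed loop: T(s) = K_p·P/(1+K_p·P) = 17.14/(0.213s + 1 + 17.14), with pole at s = −(1 + 17.14)/0.213 = −85.15.

s = -85.15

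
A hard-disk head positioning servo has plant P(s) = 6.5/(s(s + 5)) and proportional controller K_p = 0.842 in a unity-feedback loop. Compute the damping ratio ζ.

ζ = 1.07

1 + K_p·P(s) = 0 gives s² + 5s + 5.473 = 0.
So ω_n² = 5.473 ⇒ ω_n = 2.339 rad/s, and ζ = 5/(2ω_n) = 1.07.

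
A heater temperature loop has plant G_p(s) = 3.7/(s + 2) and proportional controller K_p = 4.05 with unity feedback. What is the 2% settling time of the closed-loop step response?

T_s ≈ 0.236 s

Closed-loop transfer function: T(s) = K_p·G_p(s)/(1 + K_p·G_p(s)) = 14.98/(s + 2 + 14.98) = 14.98/(s + 16.98).
Time constant τ = 1/16.98 = 0.05888 s, so the 2% settling time is about 4τ = 0.236 s.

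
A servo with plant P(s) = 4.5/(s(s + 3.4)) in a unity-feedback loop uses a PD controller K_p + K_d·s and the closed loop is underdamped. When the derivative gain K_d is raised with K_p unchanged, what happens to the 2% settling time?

decrease

Characteristic equation s² + (3.4 + 4.5K_d)s + 4.5K_p = 0: raising K_d increases ζω_n = (3.4+4.5K_d)/2 while the loop stays underdamped, so T_s ≈ 4/(ζω_n) decreases.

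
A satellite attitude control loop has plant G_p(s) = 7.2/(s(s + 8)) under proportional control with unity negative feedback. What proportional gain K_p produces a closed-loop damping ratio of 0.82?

K_p = 3.3

Closed-loop characteristic equation: s² + 8s + K_p·7.2 = 0.
So ω_n = √(7.2K_p) and 2ζω_n = 8, giving ζ = 8/(2√(7.2K_p)).
Setting ζ = 0.82: √(7.2K_p) = 8/(2·0.82) = 4.878, so K_p = 23.8/7.2 = 3.3.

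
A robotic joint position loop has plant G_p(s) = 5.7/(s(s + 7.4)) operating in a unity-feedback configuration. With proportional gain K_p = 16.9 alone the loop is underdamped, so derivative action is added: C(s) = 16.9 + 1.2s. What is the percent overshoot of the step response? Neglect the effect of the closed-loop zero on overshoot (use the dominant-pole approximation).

3.65%

Forward path: (16.9 + 1.2s)·5.7/(s(s+7.4)). The closed-loop characteristic equation is s² + (7.4 + 5.7·1.2)s + 5.7·16.9 = 0.
That is s² + 14.24s + 96.33 = 0, so ω_n = 9.815 rad/s and ζ = 14.24/(2·9.815) = 0.7254.
%OS = 100·exp(−πζ/√(1−ζ²)) = 3.65%.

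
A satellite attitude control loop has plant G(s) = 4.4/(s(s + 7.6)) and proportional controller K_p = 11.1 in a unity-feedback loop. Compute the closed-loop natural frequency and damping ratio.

The closed-loop denominator is s(s+7.6) + 11.1·4.4 = s² + 7.6s + 48.84.
So ω_n² = 48.84 ⇒ ω_n = 6.989 rad/s, and ζ = 7.6/(2ω_n) = 0.544.

ω_n = 6.99 rad/s, ζ = 0.544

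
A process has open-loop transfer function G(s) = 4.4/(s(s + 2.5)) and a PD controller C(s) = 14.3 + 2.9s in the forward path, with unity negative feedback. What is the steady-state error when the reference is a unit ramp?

0.0397

The loop has one pole at the origin (type 1). Velocity error constant K_v = lim_{s→0} s·C(s)G(s) = 14.3·4.4/2.5 = 25.17.
Steady-state error to a unit ramp: e_ss = 1/K_v = 0.0397.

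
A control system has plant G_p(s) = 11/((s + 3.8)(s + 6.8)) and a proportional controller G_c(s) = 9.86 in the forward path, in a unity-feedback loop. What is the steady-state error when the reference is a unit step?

0.192

The loop is type 0. Static position error constant K_pos = G_c(0)·G_p(0) = 9.86·0.4257 = 4.197.
Steady-state error to a unit step: e_ss = 1/(1+K_pos) = 1/5.197 = 0.192.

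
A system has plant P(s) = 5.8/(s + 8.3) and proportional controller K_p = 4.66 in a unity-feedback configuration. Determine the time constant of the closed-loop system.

τ = 0.0283 s

Closed-loop transfer function: T(s) = K_p·P(s)/(1 + K_p·P(s)) = 27.03/(s + 8.3 + 27.03) = 27.03/(s + 35.33).
Time constant τ = 1/35.33 = 0.0283 s.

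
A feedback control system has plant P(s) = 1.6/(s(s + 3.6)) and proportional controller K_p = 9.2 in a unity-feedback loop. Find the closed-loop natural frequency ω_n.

ω_n = 3.84 rad/s

The closed-loop denominator is s(s+3.6) + 9.2·1.6 = s² + 3.6s + 14.72.
Matching s² + 2ζω_n s + ω_n²: ω_n = √14.72 = 3.837 rad/s and 2ζω_n = 3.6, so ζ = 3.6/(2·3.837) = 0.469.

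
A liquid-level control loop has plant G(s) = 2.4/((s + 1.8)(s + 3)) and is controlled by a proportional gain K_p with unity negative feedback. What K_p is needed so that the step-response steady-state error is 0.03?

K_p = 72.8

The loop is type 0, so e_ss(step) = 1/(1 + K_pos) with K_pos = K_p·G(0).
G(0) = 0.4444. Require 1/(1 + K_p·0.4444) = 0.03, so 1 + 0.4444·K_p = 33.33.
K_p = (33.33 − 1)/0.4444 = 72.8.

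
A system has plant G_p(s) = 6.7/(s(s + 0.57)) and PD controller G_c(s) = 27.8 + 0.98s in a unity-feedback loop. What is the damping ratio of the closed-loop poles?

Forward path: (27.8 + 0.98s)·6.7/(s(s+0.57)). The closed-loop characteristic equation is s² + (0.57 + 6.7·0.98)s + 6.7·27.8 = 0.
That is s² + 7.136s + 186.3 = 0, so ω_n = 13.65 rad/s and ζ = 7.136/(2·13.65) = 0.2614.

ζ = 0.261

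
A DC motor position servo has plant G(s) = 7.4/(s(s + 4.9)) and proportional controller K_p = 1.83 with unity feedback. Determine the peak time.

The closed-loop denominator s² + 4.9s + 13.54 gives ω_n = √13.54 = 3.68 and ζ = 4.9/(2ω_n) = 0.6658.
Damped frequency ω_d = ω_n√(1−ζ²) = 2.746 rad/s, so peak time T_p = π/ω_d = 1.14 s.

T_p = 1.14 s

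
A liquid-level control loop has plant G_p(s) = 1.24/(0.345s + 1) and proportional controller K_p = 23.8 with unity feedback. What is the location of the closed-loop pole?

Closed loop: T(s) = K_p·G_p/(1+K_p·G_p) = 29.51/(0.345s + 1 + 29.51), with pole at s = −(1 + 29.51)/0.345 = −88.44.

s = -88.44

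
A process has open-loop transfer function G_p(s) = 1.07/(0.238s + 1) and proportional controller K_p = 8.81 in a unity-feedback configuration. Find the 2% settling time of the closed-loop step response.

Closed loop: T(s) = K_p·G_p/(1+K_p·G_p) = 9.427/(0.238s + 1 + 9.427), with pole at s = −(1 + 9.427)/0.238 = −43.81.
τ = 1/43.81 = 0.02283 s, so 2% settling time ≈ 4τ = 0.0913 s.

T_s ≈ 0.0913 s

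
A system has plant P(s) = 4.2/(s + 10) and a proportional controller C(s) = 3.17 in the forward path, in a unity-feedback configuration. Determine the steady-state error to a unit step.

The loop is type 0. Static position error constant K_pos = C(0)·P(0) = 3.17·0.42 = 1.331.
Steady-state error to a unit step: e_ss = 1/(1+K_pos) = 1/2.331 = 0.429.

0.429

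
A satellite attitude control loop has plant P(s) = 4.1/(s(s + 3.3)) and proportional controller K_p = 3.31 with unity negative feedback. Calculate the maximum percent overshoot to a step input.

From 1 + K_pP(s) = 0: s² + 3.3s + 13.57 = 0 ⇒ ω_n = 3.684, ζ = 0.4479.
%OS = 100·exp(−πζ/√(1−ζ²)) = 100·exp(−π·0.4479/√0.7994) = 20.7%.

20.7%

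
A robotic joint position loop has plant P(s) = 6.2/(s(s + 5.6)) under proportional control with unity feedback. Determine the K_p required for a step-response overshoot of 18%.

From %OS = 100·exp(−πζ/√(1−ζ²)) = 18%, ζ = −ln(0.18)/√(π²+ln²(0.18)) = 0.4791.
Characteristic equation s² + 5.6s + 6.2K_p = 0 gives ζ = 5.6/(2√(6.2K_p)).
Setting ζ = 0.4791: √(6.2K_p) = 5.6/(2·0.4791) = 5.844, so K_p = 34.15/6.2 = 5.51.

K_p = 5.51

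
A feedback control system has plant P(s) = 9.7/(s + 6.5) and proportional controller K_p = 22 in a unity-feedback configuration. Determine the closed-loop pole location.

s = -219.9

Closed-loop transfer function: T(s) = K_p·P(s)/(1 + K_p·P(s)) = 213.4/(s + 6.5 + 213.4) = 213.4/(s + 219.9).
The closed-loop pole is at s = −219.9.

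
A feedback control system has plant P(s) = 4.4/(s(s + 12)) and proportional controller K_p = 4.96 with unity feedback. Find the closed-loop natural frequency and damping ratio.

With unity feedback the closed-loop characteristic equation is s² + 12s + 4.96·4.4 = s² + 12s + 21.82 = 0.
Matching s² + 2ζω_n s + ω_n²: ω_n = √21.82 = 4.672 rad/s and 2ζω_n = 12, so ζ = 12/(2·4.672) = 1.28.

ω_n = 4.67 rad/s, ζ = 1.28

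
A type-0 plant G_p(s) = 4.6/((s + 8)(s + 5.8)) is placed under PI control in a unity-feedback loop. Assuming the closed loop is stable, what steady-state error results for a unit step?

0

The PI controller's integrator makes the forward path type 1, so e_ss to a step is zero.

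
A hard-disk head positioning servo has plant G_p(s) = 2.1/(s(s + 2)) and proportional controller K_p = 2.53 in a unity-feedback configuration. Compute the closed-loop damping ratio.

ζ = 0.434

With unity feedback the closed-loop characteristic equation is s² + 2s + 2.53·2.1 = s² + 2s + 5.313 = 0.
So ω_n² = 5.313 ⇒ ω_n = 2.305 rad/s, and ζ = 2/(2ω_n) = 0.434.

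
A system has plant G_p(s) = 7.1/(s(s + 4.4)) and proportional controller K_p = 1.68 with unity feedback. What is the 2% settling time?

From 1 + K_pG_p(s) = 0: s² + 4.4s + 11.93 = 0 ⇒ ω_n = 3.454, ζ = 0.637.
2% settling time T_s ≈ 4/(ζω_n) = 4/2.2 = 1.82 s.

T_s ≈ 1.82 s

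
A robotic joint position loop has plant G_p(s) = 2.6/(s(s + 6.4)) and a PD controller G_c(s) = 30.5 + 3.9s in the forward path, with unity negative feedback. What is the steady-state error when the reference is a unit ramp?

0.0807

The loop has one pole at the origin (type 1). Velocity error constant K_v = lim_{s→0} s·G_c(s)G_p(s) = 30.5·2.6/6.4 = 12.39.
Steady-state error to a unit ramp: e_ss = 1/K_v = 0.0807.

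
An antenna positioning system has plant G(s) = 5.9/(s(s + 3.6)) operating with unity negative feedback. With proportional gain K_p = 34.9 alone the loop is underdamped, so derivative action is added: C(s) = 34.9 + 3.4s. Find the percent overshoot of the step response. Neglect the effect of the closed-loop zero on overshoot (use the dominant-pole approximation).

Forward path: (34.9 + 3.4s)·5.9/(s(s+3.6)). The closed-loop characteristic equation is s² + (3.6 + 5.9·3.4)s + 5.9·34.9 = 0.
That is s² + 23.66s + 205.9 = 0, so ω_n = 14.35 rad/s and ζ = 23.66/(2·14.35) = 0.8244.
%OS = 100·exp(−πζ/√(1−ζ²)) = 1.03%.

1.03%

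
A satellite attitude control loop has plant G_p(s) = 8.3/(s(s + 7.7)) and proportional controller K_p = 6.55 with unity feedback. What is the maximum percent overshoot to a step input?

Closed-loop characteristic equation: s² + 7.7s + 54.37 = 0, so ω_n = 7.373 rad/s and ζ = 7.7/(2·7.373) = 0.5222.
%OS = 100·exp(−πζ/√(1−ζ²)) = 100·exp(−π·0.5222/√0.7274) = 14.6%.

14.6%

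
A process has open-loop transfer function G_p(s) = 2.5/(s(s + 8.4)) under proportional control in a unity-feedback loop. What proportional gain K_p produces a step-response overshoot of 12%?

K_p = 22.5

From %OS = 100·exp(−πζ/√(1−ζ²)) = 12%, ζ = −ln(0.12)/√(π²+ln²(0.12)) = 0.5594.
Characteristic equation s² + 8.4s + 2.5K_p = 0 gives ζ = 8.4/(2√(2.5K_p)).
Setting ζ = 0.5594: √(2.5K_p) = 8.4/(2·0.5594) = 7.508, so K_p = 56.37/2.5 = 22.5.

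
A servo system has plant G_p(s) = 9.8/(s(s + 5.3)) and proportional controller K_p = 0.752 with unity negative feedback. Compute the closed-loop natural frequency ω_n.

1 + K_p·G_p(s) = 0 gives s² + 5.3s + 7.37 = 0.
So ω_n² = 7.37 ⇒ ω_n = 2.715 rad/s, and ζ = 5.3/(2ω_n) = 0.976.

ω_n = 2.71 rad/s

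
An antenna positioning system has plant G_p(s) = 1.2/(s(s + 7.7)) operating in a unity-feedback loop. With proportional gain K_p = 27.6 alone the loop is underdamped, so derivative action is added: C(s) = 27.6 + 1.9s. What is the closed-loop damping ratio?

Forward path: (27.6 + 1.9s)·1.2/(s(s+7.7)). The closed-loop characteristic equation is s² + (7.7 + 1.2·1.9)s + 1.2·27.6 = 0.
That is s² + 9.98s + 33.12 = 0, so ω_n = 5.755 rad/s and ζ = 9.98/(2·5.755) = 0.8671.

ζ = 0.867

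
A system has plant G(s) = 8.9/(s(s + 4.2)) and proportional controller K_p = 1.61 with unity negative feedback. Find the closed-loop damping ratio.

ζ = 0.555

The closed-loop denominator is s(s+4.2) + 1.61·8.9 = s² + 4.2s + 14.33.
So ω_n² = 14.33 ⇒ ω_n = 3.785 rad/s, and ζ = 4.2/(2ω_n) = 0.555.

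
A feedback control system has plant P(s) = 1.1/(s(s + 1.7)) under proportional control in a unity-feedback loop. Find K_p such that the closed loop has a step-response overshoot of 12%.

From %OS = 100·exp(−πζ/√(1−ζ²)) = 12%, ζ = −ln(0.12)/√(π²+ln²(0.12)) = 0.5594.
Characteristic equation s² + 1.7s + 1.1K_p = 0 gives ζ = 1.7/(2√(1.1K_p)).
Setting ζ = 0.5594: √(1.1K_p) = 1.7/(2·0.5594) = 1.519, so K_p = 2.309/1.1 = 2.1.

K_p = 2.1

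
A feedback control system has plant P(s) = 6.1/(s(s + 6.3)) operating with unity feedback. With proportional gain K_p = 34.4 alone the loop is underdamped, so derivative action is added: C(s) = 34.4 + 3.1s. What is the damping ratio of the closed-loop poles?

ζ = 0.87

Forward path: (34.4 + 3.1s)·6.1/(s(s+6.3)). The closed-loop characteristic equation is s² + (6.3 + 6.1·3.1)s + 6.1·34.4 = 0.
That is s² + 25.21s + 209.8 = 0, so ω_n = 14.49 rad/s and ζ = 25.21/(2·14.49) = 0.8702.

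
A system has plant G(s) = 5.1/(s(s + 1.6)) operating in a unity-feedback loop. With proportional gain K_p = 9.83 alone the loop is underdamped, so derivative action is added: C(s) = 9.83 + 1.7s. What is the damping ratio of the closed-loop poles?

ζ = 0.725

Forward path: (9.83 + 1.7s)·5.1/(s(s+1.6)). The closed-loop characteristic equation is s² + (1.6 + 5.1·1.7)s + 5.1·9.83 = 0.
That is s² + 10.27s + 50.13 = 0, so ω_n = 7.08 rad/s and ζ = 10.27/(2·7.08) = 0.7252.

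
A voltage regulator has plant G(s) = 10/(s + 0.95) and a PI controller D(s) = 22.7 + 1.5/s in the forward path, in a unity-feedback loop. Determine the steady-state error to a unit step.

The open loop D(s)G(s) has a pole at the origin (type 1), so the static position error constant is infinite and e_ss = 1/(1+∞) = 0.

0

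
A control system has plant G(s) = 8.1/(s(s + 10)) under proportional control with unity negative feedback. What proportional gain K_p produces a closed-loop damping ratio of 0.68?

K_p = 6.67

Closed-loop characteristic equation: s² + 10s + K_p·8.1 = 0.
So ω_n = √(8.1K_p) and 2ζω_n = 10, giving ζ = 10/(2√(8.1K_p)).
Setting ζ = 0.68: √(8.1K_p) = 10/(2·0.68) = 7.353, so K_p = 54.07/8.1 = 6.67.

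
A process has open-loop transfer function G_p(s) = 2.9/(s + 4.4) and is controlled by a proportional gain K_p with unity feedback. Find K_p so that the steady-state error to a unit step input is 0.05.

K_p = 28.8

The loop is type 0, so e_ss(step) = 1/(1 + K_pos) with K_pos = K_p·G_p(0).
G_p(0) = 0.6591. Require 1/(1 + K_p·0.6591) = 0.05, so 1 + 0.6591·K_p = 20.
K_p = (20 − 1)/0.6591 = 28.8.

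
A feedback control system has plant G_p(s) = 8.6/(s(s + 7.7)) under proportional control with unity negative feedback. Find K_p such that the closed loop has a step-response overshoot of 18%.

From %OS = 100·exp(−πζ/√(1−ζ²)) = 18%, ζ = −ln(0.18)/√(π²+ln²(0.18)) = 0.4791.
Characteristic equation s² + 7.7s + 8.6K_p = 0 gives ζ = 7.7/(2√(8.6K_p)).
Setting ζ = 0.4791: √(8.6K_p) = 7.7/(2·0.4791) = 8.036, so K_p = 64.57/8.6 = 7.51.

K_p = 7.51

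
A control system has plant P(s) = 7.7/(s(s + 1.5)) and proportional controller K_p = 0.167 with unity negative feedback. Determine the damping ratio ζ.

1 + K_p·P(s) = 0 gives s² + 1.5s + 1.286 = 0.
Matching s² + 2ζω_n s + ω_n²: ω_n = √1.286 = 1.134 rad/s and 2ζω_n = 1.5, so ζ = 1.5/(2·1.134) = 0.661.

ζ = 0.661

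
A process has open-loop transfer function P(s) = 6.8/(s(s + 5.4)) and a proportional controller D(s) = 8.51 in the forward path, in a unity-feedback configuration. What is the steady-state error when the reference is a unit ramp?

The loop has one pole at the origin (type 1). Velocity error constant K_v = lim_{s→0} s·D(s)P(s) = 8.51·6.8/5.4 = 10.72.
Steady-state error to a unit ramp: e_ss = 1/K_v = 0.0933.

0.0933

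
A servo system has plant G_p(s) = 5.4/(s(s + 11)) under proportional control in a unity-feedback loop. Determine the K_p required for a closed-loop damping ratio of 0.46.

Closed-loop characteristic equation: s² + 11s + K_p·5.4 = 0.
So ω_n = √(5.4K_p) and 2ζω_n = 11, giving ζ = 11/(2√(5.4K_p)).
Setting ζ = 0.46: √(5.4K_p) = 11/(2·0.46) = 11.96, so K_p = 143/5.4 = 26.5.

K_p = 26.5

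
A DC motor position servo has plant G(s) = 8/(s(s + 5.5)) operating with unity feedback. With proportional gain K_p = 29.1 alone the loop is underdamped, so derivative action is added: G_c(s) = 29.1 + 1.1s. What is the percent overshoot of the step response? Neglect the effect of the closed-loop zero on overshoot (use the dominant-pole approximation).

18.9%

Forward path: (29.1 + 1.1s)·8/(s(s+5.5)). The closed-loop characteristic equation is s² + (5.5 + 8·1.1)s + 8·29.1 = 0.
That is s² + 14.3s + 232.8 = 0, so ω_n = 15.26 rad/s and ζ = 14.3/(2·15.26) = 0.4686.
%OS = 100·exp(−πζ/√(1−ζ²)) = 18.9%.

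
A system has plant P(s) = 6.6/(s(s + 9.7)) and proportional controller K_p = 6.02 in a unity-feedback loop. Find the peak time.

T_p = 0.78 s

From 1 + K_pP(s) = 0: s² + 9.7s + 39.73 = 0 ⇒ ω_n = 6.303, ζ = 0.7694.
Damped frequency ω_d = ω_n√(1−ζ²) = 4.026 rad/s, so peak time T_p = π/ω_d = 0.78 s.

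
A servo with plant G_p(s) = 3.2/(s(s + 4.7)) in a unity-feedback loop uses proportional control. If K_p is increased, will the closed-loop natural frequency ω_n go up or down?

increase

ω_n = √(3.2·K_p), which grows with K_p.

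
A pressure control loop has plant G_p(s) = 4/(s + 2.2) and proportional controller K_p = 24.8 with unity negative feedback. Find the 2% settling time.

T_s ≈ 0.0394 s

Closed-loop transfer function: T(s) = K_p·G_p(s)/(1 + K_p·G_p(s)) = 99.2/(s + 2.2 + 99.2) = 99.2/(s + 101.4).
Time constant τ = 1/101.4 = 0.009862 s, so the 2% settling time is about 4τ = 0.0394 s.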